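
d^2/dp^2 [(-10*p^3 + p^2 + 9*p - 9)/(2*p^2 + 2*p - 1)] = 14*(-4*p^3 - 6*p^2 - 12*p - 5)/(8*p^6 + 24*p^5 + 12*p^4 - 16*p^3 - 6*p^2 + 6*p - 1)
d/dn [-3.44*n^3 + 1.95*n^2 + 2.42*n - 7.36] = -10.32*n^2 + 3.9*n + 2.42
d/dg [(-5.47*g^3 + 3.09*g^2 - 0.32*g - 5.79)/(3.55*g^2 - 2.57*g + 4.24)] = (-19.4185*g^4 + 28.1158*g^3 - 76.3837*g^2 + 67.3122*g - 16.2371)/(12.6025*g^4 - 18.247*g^3 + 36.7089*g^2 - 21.7936*g + 17.9776)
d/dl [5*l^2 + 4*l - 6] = 10*l + 4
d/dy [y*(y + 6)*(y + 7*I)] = 3*y^2 + y*(12 + 14*I) + 42*I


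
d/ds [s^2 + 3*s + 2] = 2*s + 3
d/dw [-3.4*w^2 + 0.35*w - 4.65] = 0.35 - 6.8*w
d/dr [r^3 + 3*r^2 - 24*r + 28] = 3*r^2 + 6*r - 24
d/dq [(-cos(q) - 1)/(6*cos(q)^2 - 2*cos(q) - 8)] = -3*sin(q)/(2*(3*cos(q) - 4)^2)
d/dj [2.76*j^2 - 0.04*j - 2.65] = 5.52*j - 0.04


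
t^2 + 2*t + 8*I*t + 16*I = (t + 2)*(t + 8*I)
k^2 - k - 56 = (k - 8)*(k + 7)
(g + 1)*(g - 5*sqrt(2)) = g^2 - 5*sqrt(2)*g + g - 5*sqrt(2)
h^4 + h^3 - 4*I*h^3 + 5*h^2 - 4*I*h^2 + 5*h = h*(h + 1)*(h - 5*I)*(h + I)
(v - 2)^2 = v^2 - 4*v + 4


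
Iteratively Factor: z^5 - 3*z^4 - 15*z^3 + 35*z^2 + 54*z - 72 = (z - 4)*(z^4 + z^3 - 11*z^2 - 9*z + 18) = (z - 4)*(z - 1)*(z^3 + 2*z^2 - 9*z - 18) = (z - 4)*(z - 1)*(z + 2)*(z^2 - 9) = (z - 4)*(z - 3)*(z - 1)*(z + 2)*(z + 3)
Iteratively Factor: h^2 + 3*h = (h)*(h + 3)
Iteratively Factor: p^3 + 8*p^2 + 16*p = (p + 4)*(p^2 + 4*p) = (p + 4)^2*(p)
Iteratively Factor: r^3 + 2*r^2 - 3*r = (r + 3)*(r^2 - r) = (r - 1)*(r + 3)*(r)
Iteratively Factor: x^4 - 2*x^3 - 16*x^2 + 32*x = (x - 2)*(x^3 - 16*x) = x*(x - 2)*(x^2 - 16) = x*(x - 4)*(x - 2)*(x + 4)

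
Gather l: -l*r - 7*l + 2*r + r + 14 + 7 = l*(-r - 7) + 3*r + 21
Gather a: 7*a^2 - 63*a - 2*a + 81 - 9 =7*a^2 - 65*a + 72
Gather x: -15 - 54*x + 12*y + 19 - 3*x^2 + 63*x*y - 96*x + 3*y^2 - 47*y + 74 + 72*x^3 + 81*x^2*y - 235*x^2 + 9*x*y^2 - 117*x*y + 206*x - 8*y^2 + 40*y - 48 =72*x^3 + x^2*(81*y - 238) + x*(9*y^2 - 54*y + 56) - 5*y^2 + 5*y + 30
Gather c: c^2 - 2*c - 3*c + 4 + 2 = c^2 - 5*c + 6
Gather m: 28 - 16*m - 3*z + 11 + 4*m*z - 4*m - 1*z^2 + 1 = m*(4*z - 20) - z^2 - 3*z + 40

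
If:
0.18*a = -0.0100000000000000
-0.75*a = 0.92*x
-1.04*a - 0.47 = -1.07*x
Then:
No Solution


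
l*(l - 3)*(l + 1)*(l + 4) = l^4 + 2*l^3 - 11*l^2 - 12*l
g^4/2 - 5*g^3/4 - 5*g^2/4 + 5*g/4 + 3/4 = (g/2 + 1/2)*(g - 3)*(g - 1)*(g + 1/2)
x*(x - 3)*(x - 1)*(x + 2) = x^4 - 2*x^3 - 5*x^2 + 6*x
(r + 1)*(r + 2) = r^2 + 3*r + 2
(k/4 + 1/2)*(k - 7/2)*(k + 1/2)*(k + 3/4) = k^4/4 - k^3/16 - 17*k^2/8 - 149*k/64 - 21/32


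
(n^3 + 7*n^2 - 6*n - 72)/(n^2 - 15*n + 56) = (n^3 + 7*n^2 - 6*n - 72)/(n^2 - 15*n + 56)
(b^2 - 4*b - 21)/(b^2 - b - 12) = (b - 7)/(b - 4)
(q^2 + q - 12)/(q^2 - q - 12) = (-q^2 - q + 12)/(-q^2 + q + 12)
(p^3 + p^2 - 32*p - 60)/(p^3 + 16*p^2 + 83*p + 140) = (p^2 - 4*p - 12)/(p^2 + 11*p + 28)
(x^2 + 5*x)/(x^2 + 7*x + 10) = x/(x + 2)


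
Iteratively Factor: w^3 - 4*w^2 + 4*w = (w - 2)*(w^2 - 2*w) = (w - 2)^2*(w)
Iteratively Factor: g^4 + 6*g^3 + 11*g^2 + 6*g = (g + 1)*(g^3 + 5*g^2 + 6*g) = (g + 1)*(g + 2)*(g^2 + 3*g) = g*(g + 1)*(g + 2)*(g + 3)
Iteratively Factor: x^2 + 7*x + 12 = (x + 4)*(x + 3)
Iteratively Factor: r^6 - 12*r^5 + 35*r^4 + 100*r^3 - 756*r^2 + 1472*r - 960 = (r - 2)*(r^5 - 10*r^4 + 15*r^3 + 130*r^2 - 496*r + 480) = (r - 5)*(r - 2)*(r^4 - 5*r^3 - 10*r^2 + 80*r - 96) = (r - 5)*(r - 3)*(r - 2)*(r^3 - 2*r^2 - 16*r + 32) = (r - 5)*(r - 3)*(r - 2)^2*(r^2 - 16) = (r - 5)*(r - 4)*(r - 3)*(r - 2)^2*(r + 4)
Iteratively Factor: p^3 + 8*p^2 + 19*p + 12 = (p + 3)*(p^2 + 5*p + 4) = (p + 1)*(p + 3)*(p + 4)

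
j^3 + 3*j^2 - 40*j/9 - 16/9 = (j - 4/3)*(j + 1/3)*(j + 4)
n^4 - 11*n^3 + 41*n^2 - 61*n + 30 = (n - 5)*(n - 3)*(n - 2)*(n - 1)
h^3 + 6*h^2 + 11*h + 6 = (h + 1)*(h + 2)*(h + 3)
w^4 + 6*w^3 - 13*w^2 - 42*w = w*(w - 3)*(w + 2)*(w + 7)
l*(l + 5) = l^2 + 5*l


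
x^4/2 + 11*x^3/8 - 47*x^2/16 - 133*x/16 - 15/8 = (x/2 + 1)*(x - 5/2)*(x + 1/4)*(x + 3)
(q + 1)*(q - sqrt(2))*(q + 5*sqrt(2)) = q^3 + q^2 + 4*sqrt(2)*q^2 - 10*q + 4*sqrt(2)*q - 10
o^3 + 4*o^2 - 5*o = o*(o - 1)*(o + 5)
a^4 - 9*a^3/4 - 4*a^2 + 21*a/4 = a*(a - 3)*(a - 1)*(a + 7/4)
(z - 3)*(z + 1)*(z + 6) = z^3 + 4*z^2 - 15*z - 18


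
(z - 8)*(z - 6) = z^2 - 14*z + 48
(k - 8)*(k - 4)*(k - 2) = k^3 - 14*k^2 + 56*k - 64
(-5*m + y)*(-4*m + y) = 20*m^2 - 9*m*y + y^2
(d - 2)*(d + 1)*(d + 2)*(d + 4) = d^4 + 5*d^3 - 20*d - 16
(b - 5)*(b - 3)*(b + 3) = b^3 - 5*b^2 - 9*b + 45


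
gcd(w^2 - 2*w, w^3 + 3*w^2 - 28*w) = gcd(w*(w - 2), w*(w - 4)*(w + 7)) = w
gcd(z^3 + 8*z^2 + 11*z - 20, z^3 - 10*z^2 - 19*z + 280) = z + 5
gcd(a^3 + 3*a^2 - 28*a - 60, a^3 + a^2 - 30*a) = a^2 + a - 30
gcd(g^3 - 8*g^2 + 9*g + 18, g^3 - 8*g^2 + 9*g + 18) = g^3 - 8*g^2 + 9*g + 18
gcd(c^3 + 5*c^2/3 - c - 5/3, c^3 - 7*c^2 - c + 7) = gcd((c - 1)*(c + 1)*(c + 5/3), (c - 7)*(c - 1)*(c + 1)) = c^2 - 1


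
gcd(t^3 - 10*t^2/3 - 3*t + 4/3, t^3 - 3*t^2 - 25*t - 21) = t + 1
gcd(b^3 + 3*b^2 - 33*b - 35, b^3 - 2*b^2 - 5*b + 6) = 1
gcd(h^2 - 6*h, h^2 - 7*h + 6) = h - 6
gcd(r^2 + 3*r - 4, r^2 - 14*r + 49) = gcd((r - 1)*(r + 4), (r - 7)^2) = 1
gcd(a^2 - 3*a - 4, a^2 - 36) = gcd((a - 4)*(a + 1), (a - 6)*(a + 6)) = 1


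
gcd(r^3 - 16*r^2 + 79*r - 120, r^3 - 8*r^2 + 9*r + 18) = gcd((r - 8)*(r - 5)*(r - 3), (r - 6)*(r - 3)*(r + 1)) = r - 3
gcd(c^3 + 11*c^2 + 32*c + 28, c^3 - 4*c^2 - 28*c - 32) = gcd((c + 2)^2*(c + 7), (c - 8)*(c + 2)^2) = c^2 + 4*c + 4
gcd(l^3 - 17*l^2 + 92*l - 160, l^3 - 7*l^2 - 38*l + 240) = l^2 - 13*l + 40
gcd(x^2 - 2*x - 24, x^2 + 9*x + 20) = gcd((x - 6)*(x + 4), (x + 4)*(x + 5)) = x + 4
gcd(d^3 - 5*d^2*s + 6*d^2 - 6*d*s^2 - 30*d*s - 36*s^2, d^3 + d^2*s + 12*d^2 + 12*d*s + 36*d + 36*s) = d^2 + d*s + 6*d + 6*s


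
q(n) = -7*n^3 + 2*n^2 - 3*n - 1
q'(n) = -21*n^2 + 4*n - 3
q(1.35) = -18.63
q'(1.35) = -35.87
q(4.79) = -738.80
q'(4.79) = -465.67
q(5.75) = -1282.89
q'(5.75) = -674.31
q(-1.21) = 17.96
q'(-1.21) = -38.59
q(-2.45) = 121.30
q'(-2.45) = -138.85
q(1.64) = -31.42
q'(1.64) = -52.92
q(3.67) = -331.09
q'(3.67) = -271.17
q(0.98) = -8.61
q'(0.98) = -19.25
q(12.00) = -11845.00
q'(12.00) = -2979.00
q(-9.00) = 5291.00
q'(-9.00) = -1740.00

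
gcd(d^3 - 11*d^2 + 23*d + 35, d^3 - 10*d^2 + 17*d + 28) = d^2 - 6*d - 7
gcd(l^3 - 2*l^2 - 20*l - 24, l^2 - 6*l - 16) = l + 2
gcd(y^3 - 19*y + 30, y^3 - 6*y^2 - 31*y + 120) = y^2 + 2*y - 15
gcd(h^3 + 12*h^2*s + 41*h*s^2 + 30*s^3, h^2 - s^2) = h + s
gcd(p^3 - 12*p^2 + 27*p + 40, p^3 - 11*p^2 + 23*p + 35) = p^2 - 4*p - 5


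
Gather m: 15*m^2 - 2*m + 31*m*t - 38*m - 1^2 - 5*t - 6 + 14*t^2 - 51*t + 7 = 15*m^2 + m*(31*t - 40) + 14*t^2 - 56*t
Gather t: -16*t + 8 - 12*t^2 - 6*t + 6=-12*t^2 - 22*t + 14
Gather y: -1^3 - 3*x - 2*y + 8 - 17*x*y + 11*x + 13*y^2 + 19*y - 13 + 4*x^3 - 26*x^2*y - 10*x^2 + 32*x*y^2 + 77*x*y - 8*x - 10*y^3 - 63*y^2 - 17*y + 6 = 4*x^3 - 10*x^2 - 10*y^3 + y^2*(32*x - 50) + y*(-26*x^2 + 60*x)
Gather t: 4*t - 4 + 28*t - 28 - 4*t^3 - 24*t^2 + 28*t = -4*t^3 - 24*t^2 + 60*t - 32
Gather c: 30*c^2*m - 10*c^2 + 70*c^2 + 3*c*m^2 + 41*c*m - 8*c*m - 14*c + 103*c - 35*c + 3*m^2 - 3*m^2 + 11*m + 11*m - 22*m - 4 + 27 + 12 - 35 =c^2*(30*m + 60) + c*(3*m^2 + 33*m + 54)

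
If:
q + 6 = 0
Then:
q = -6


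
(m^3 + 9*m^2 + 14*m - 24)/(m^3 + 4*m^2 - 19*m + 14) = (m^2 + 10*m + 24)/(m^2 + 5*m - 14)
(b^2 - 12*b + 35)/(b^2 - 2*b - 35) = (b - 5)/(b + 5)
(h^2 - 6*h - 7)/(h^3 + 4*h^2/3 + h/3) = 3*(h - 7)/(h*(3*h + 1))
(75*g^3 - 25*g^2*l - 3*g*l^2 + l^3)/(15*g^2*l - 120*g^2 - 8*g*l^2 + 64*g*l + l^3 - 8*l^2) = (5*g + l)/(l - 8)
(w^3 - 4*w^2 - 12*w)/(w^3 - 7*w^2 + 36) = w/(w - 3)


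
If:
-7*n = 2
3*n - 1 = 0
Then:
No Solution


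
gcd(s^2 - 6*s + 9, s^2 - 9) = s - 3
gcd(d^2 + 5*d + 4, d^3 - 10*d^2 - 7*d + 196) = d + 4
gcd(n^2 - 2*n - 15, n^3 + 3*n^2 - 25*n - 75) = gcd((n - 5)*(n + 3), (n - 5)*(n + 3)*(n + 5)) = n^2 - 2*n - 15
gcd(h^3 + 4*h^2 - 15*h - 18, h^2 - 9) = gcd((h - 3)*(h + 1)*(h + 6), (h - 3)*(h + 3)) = h - 3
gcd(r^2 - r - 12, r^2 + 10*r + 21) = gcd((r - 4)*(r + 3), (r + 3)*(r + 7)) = r + 3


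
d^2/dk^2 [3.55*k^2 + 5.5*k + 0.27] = 7.10000000000000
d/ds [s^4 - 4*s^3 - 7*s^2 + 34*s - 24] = 4*s^3 - 12*s^2 - 14*s + 34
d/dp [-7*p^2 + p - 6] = 1 - 14*p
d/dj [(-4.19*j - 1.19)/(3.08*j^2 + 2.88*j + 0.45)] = (12.9052*j^2 + 7.3304*j + 1.5417)/(9.4864*j^4 + 17.7408*j^3 + 11.0664*j^2 + 2.592*j + 0.2025)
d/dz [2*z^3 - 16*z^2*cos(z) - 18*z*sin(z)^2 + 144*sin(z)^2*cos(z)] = 16*z^2*sin(z) + 6*z^2 - 18*z*sin(2*z) - 32*z*cos(z) - 36*sin(z) + 108*sin(3*z) + 9*cos(2*z) - 9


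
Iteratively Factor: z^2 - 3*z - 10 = (z + 2)*(z - 5)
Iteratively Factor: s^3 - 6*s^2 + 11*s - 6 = (s - 1)*(s^2 - 5*s + 6) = (s - 3)*(s - 1)*(s - 2)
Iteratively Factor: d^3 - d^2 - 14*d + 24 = (d - 2)*(d^2 + d - 12) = (d - 3)*(d - 2)*(d + 4)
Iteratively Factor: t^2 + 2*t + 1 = (t + 1)*(t + 1)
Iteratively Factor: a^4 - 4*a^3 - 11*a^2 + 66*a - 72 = (a - 2)*(a^3 - 2*a^2 - 15*a + 36) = (a - 3)*(a - 2)*(a^2 + a - 12) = (a - 3)*(a - 2)*(a + 4)*(a - 3)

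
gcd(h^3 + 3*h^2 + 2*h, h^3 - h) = h^2 + h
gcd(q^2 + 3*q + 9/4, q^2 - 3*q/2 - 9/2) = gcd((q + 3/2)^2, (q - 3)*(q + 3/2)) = q + 3/2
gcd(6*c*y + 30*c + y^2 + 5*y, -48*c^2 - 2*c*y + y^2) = 6*c + y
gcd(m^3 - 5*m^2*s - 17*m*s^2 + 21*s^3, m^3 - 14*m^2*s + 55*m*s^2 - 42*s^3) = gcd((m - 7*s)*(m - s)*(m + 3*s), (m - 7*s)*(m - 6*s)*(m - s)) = m^2 - 8*m*s + 7*s^2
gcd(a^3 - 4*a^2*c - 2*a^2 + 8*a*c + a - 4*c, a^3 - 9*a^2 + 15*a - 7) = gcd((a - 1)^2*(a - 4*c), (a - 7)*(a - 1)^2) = a^2 - 2*a + 1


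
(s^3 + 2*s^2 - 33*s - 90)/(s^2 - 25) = (s^2 - 3*s - 18)/(s - 5)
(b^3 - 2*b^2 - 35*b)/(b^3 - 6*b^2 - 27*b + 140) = b/(b - 4)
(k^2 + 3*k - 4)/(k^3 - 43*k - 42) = (-k^2 - 3*k + 4)/(-k^3 + 43*k + 42)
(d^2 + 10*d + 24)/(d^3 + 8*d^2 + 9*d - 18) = (d + 4)/(d^2 + 2*d - 3)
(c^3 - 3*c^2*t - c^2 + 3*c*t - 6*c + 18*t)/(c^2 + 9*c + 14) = (c^2 - 3*c*t - 3*c + 9*t)/(c + 7)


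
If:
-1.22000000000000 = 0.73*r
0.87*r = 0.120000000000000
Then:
No Solution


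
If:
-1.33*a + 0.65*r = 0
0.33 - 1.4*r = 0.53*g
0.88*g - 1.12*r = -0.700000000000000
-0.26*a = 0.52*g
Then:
No Solution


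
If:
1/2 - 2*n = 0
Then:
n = 1/4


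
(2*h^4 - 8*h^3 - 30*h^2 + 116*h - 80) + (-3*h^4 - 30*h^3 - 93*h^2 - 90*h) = -h^4 - 38*h^3 - 123*h^2 + 26*h - 80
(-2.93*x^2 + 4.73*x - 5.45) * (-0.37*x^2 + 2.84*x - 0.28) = 1.0841*x^4 - 10.0713*x^3 + 16.2701*x^2 - 16.8024*x + 1.526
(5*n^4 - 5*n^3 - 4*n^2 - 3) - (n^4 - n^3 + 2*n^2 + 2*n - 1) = 4*n^4 - 4*n^3 - 6*n^2 - 2*n - 2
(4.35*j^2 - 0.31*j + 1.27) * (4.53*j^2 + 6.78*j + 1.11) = 19.7055*j^4 + 28.0887*j^3 + 8.4798*j^2 + 8.2665*j + 1.4097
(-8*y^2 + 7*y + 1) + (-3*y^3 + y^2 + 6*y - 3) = -3*y^3 - 7*y^2 + 13*y - 2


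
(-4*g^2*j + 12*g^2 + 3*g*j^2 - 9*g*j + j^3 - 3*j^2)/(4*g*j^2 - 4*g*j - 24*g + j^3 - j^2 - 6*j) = (-g + j)/(j + 2)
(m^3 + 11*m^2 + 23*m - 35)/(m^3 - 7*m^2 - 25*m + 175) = (m^2 + 6*m - 7)/(m^2 - 12*m + 35)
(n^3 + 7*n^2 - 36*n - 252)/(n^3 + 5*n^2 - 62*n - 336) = (n - 6)/(n - 8)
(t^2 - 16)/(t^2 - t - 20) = (t - 4)/(t - 5)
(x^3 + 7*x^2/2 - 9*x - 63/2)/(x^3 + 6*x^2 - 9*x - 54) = (x + 7/2)/(x + 6)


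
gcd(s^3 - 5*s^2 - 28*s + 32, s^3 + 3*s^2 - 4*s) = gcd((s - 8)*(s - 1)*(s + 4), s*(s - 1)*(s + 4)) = s^2 + 3*s - 4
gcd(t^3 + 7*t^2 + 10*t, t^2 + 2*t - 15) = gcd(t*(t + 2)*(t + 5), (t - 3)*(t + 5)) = t + 5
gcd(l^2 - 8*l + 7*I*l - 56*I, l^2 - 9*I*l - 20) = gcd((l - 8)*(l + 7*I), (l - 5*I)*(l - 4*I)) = 1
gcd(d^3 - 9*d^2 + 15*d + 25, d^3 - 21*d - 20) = d^2 - 4*d - 5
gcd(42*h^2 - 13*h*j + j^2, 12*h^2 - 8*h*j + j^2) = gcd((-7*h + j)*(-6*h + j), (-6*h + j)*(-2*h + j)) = 6*h - j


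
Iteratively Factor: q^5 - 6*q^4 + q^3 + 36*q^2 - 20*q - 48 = (q + 1)*(q^4 - 7*q^3 + 8*q^2 + 28*q - 48) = (q - 3)*(q + 1)*(q^3 - 4*q^2 - 4*q + 16) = (q - 3)*(q + 1)*(q + 2)*(q^2 - 6*q + 8) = (q - 3)*(q - 2)*(q + 1)*(q + 2)*(q - 4)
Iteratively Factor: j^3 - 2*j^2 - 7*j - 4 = (j - 4)*(j^2 + 2*j + 1) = (j - 4)*(j + 1)*(j + 1)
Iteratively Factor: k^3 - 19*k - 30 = (k + 2)*(k^2 - 2*k - 15) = (k - 5)*(k + 2)*(k + 3)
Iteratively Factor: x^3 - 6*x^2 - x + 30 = (x - 5)*(x^2 - x - 6) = (x - 5)*(x + 2)*(x - 3)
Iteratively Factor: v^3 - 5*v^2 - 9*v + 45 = (v - 5)*(v^2 - 9) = (v - 5)*(v + 3)*(v - 3)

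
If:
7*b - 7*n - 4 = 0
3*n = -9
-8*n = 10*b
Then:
No Solution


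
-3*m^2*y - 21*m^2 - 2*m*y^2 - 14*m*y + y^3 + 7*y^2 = (-3*m + y)*(m + y)*(y + 7)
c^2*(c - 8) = c^3 - 8*c^2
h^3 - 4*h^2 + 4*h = h*(h - 2)^2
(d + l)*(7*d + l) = 7*d^2 + 8*d*l + l^2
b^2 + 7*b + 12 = (b + 3)*(b + 4)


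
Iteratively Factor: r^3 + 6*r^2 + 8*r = (r)*(r^2 + 6*r + 8) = r*(r + 2)*(r + 4)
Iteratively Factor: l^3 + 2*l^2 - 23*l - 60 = (l + 3)*(l^2 - l - 20) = (l + 3)*(l + 4)*(l - 5)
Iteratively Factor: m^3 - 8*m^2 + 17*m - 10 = (m - 1)*(m^2 - 7*m + 10) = (m - 5)*(m - 1)*(m - 2)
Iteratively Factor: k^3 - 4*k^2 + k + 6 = (k + 1)*(k^2 - 5*k + 6) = (k - 3)*(k + 1)*(k - 2)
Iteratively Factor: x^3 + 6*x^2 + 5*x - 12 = (x - 1)*(x^2 + 7*x + 12) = (x - 1)*(x + 3)*(x + 4)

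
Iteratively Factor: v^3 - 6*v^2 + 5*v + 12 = (v + 1)*(v^2 - 7*v + 12) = (v - 3)*(v + 1)*(v - 4)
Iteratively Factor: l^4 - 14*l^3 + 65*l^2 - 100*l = (l - 4)*(l^3 - 10*l^2 + 25*l) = l*(l - 4)*(l^2 - 10*l + 25) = l*(l - 5)*(l - 4)*(l - 5)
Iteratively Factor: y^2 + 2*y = (y + 2)*(y)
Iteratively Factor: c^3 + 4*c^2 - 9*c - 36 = (c + 4)*(c^2 - 9) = (c - 3)*(c + 4)*(c + 3)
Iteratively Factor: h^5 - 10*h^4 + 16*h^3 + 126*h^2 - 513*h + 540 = (h - 3)*(h^4 - 7*h^3 - 5*h^2 + 111*h - 180) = (h - 3)^2*(h^3 - 4*h^2 - 17*h + 60) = (h - 3)^2*(h + 4)*(h^2 - 8*h + 15) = (h - 5)*(h - 3)^2*(h + 4)*(h - 3)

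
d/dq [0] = 0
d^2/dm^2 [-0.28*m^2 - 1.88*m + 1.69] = -0.560000000000000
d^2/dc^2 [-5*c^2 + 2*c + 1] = -10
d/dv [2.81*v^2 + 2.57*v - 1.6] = 5.62*v + 2.57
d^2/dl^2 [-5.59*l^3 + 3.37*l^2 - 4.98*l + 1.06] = 6.74 - 33.54*l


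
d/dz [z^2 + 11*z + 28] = 2*z + 11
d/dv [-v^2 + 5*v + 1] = 5 - 2*v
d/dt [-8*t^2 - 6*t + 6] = -16*t - 6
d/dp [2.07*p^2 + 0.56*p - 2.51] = 4.14*p + 0.56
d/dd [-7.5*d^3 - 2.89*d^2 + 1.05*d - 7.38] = -22.5*d^2 - 5.78*d + 1.05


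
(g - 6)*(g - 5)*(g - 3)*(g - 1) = g^4 - 15*g^3 + 77*g^2 - 153*g + 90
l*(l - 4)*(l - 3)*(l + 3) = l^4 - 4*l^3 - 9*l^2 + 36*l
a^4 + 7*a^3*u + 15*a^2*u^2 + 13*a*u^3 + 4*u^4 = (a + u)^3*(a + 4*u)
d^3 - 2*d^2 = d^2*(d - 2)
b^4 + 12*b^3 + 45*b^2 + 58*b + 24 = (b + 1)^2*(b + 4)*(b + 6)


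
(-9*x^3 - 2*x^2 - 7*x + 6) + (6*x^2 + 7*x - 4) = -9*x^3 + 4*x^2 + 2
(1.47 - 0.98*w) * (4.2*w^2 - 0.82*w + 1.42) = -4.116*w^3 + 6.9776*w^2 - 2.597*w + 2.0874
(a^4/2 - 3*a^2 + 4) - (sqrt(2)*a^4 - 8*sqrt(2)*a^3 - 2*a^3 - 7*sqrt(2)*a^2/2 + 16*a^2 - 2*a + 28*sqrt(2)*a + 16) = -sqrt(2)*a^4 + a^4/2 + 2*a^3 + 8*sqrt(2)*a^3 - 19*a^2 + 7*sqrt(2)*a^2/2 - 28*sqrt(2)*a + 2*a - 12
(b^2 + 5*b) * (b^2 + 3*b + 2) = b^4 + 8*b^3 + 17*b^2 + 10*b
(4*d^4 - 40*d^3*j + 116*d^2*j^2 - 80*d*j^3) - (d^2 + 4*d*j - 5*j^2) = 4*d^4 - 40*d^3*j + 116*d^2*j^2 - d^2 - 80*d*j^3 - 4*d*j + 5*j^2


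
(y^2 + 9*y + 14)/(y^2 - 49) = (y + 2)/(y - 7)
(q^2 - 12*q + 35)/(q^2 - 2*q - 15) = (q - 7)/(q + 3)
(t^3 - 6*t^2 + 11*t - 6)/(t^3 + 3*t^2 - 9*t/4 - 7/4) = 4*(t^2 - 5*t + 6)/(4*t^2 + 16*t + 7)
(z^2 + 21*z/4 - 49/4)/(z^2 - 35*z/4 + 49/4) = (z + 7)/(z - 7)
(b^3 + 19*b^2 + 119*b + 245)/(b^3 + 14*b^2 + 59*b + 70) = (b + 7)/(b + 2)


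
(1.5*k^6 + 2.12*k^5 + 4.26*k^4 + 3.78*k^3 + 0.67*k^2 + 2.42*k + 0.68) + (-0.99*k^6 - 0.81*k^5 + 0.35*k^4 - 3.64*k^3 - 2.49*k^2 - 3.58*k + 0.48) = 0.51*k^6 + 1.31*k^5 + 4.61*k^4 + 0.14*k^3 - 1.82*k^2 - 1.16*k + 1.16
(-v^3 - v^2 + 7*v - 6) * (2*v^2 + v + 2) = -2*v^5 - 3*v^4 + 11*v^3 - 7*v^2 + 8*v - 12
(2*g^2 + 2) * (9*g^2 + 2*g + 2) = 18*g^4 + 4*g^3 + 22*g^2 + 4*g + 4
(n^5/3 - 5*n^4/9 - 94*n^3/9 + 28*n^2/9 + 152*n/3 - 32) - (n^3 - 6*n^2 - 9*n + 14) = n^5/3 - 5*n^4/9 - 103*n^3/9 + 82*n^2/9 + 179*n/3 - 46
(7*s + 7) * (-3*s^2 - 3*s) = -21*s^3 - 42*s^2 - 21*s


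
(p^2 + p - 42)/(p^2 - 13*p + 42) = (p + 7)/(p - 7)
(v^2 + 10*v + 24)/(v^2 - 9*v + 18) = (v^2 + 10*v + 24)/(v^2 - 9*v + 18)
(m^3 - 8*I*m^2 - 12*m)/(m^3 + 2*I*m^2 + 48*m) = (m - 2*I)/(m + 8*I)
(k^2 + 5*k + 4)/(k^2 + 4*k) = (k + 1)/k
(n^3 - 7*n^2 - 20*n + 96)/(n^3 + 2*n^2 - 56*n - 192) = (n - 3)/(n + 6)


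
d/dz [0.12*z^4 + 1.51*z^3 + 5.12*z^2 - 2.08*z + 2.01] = 0.48*z^3 + 4.53*z^2 + 10.24*z - 2.08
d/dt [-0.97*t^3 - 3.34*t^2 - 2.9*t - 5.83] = -2.91*t^2 - 6.68*t - 2.9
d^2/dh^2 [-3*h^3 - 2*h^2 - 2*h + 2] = -18*h - 4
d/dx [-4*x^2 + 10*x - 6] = 10 - 8*x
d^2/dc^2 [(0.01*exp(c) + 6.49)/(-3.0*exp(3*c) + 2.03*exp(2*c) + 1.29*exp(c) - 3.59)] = (-0.36*exp(6*c) - 525.5073*exp(5*c) + 434.569091*exp(4*c) - 55.319677*exp(3*c) + 577.652349*exp(2*c) - 200.035012*exp(c) - 30.18472)*exp(c)/(27.0*exp(9*c) - 54.81*exp(8*c) + 2.25809999999999*exp(7*c) + 135.701173*exp(6*c) - 132.149583*exp(5*c) - 49.112076*exp(4*c) + 170.253009*exp(3*c) - 60.566172*exp(2*c) - 49.876947*exp(c) + 46.268279)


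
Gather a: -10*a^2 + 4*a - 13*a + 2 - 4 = -10*a^2 - 9*a - 2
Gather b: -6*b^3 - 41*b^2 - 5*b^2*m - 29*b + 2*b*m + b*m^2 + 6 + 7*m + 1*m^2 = -6*b^3 + b^2*(-5*m - 41) + b*(m^2 + 2*m - 29) + m^2 + 7*m + 6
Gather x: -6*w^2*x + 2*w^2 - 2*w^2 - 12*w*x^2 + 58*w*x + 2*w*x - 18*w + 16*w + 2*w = -12*w*x^2 + x*(-6*w^2 + 60*w)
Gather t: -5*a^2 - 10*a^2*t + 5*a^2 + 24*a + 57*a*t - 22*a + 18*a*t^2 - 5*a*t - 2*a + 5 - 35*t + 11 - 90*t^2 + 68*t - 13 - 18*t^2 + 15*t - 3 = t^2*(18*a - 108) + t*(-10*a^2 + 52*a + 48)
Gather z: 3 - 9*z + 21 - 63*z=24 - 72*z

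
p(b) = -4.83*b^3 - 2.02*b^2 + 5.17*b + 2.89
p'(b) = -14.49*b^2 - 4.04*b + 5.17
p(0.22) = 3.88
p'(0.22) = 3.58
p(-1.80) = 15.21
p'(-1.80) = -34.51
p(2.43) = -65.78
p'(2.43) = -90.21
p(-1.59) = 8.98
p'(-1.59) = -25.04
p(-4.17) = 296.44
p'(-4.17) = -229.95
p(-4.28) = 322.44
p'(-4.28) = -242.97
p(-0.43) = 0.68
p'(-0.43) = 4.23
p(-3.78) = 215.35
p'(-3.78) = -186.60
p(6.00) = -1082.09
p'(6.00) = -540.71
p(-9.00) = 3313.81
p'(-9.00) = -1132.16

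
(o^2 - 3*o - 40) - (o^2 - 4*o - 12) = o - 28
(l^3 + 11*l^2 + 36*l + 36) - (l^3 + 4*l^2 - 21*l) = 7*l^2 + 57*l + 36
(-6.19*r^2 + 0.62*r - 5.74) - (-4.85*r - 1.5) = -6.19*r^2 + 5.47*r - 4.24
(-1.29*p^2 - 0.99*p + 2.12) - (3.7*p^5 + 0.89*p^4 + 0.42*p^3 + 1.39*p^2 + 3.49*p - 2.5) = -3.7*p^5 - 0.89*p^4 - 0.42*p^3 - 2.68*p^2 - 4.48*p + 4.62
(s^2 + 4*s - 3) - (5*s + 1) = s^2 - s - 4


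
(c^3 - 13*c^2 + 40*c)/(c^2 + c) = (c^2 - 13*c + 40)/(c + 1)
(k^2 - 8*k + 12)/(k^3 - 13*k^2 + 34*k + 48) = (k - 2)/(k^2 - 7*k - 8)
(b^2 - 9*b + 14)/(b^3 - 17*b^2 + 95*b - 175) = (b - 2)/(b^2 - 10*b + 25)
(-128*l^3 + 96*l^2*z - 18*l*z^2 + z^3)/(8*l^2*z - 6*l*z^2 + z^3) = (64*l^2 - 16*l*z + z^2)/(z*(-4*l + z))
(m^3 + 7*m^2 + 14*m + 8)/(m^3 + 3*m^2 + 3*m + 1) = (m^2 + 6*m + 8)/(m^2 + 2*m + 1)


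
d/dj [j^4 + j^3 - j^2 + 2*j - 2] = 4*j^3 + 3*j^2 - 2*j + 2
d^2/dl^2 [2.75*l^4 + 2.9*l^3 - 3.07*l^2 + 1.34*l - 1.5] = 33.0*l^2 + 17.4*l - 6.14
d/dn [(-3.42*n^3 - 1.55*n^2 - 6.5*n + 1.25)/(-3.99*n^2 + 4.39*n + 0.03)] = (13.6458*n^4 - 30.0276*n^3 - 33.0473*n^2 + 9.882*n - 5.6825)/(15.9201*n^4 - 35.0322*n^3 + 19.0327*n^2 + 0.2634*n + 0.0009)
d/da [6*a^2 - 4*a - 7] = 12*a - 4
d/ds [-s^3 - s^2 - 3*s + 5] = -3*s^2 - 2*s - 3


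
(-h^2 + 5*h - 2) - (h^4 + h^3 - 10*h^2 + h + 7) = -h^4 - h^3 + 9*h^2 + 4*h - 9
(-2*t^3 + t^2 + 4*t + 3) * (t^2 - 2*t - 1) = -2*t^5 + 5*t^4 + 4*t^3 - 6*t^2 - 10*t - 3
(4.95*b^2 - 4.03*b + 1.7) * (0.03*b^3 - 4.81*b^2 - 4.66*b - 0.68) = 0.1485*b^5 - 23.9304*b^4 - 3.6317*b^3 + 7.2368*b^2 - 5.1816*b - 1.156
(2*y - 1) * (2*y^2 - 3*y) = 4*y^3 - 8*y^2 + 3*y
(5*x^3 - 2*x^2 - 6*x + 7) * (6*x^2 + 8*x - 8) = 30*x^5 + 28*x^4 - 92*x^3 + 10*x^2 + 104*x - 56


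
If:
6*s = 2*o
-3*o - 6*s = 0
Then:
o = 0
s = 0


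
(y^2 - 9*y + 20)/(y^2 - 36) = (y^2 - 9*y + 20)/(y^2 - 36)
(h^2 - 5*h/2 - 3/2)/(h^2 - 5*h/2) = (2*h^2 - 5*h - 3)/(h*(2*h - 5))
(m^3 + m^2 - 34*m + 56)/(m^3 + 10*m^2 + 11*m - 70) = (m - 4)/(m + 5)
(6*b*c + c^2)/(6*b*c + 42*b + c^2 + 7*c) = c/(c + 7)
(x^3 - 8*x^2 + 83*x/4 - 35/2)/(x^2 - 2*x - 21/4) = (2*x^2 - 9*x + 10)/(2*x + 3)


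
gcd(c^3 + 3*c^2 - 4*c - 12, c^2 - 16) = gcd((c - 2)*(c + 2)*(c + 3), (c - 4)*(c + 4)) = 1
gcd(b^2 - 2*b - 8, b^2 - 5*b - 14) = b + 2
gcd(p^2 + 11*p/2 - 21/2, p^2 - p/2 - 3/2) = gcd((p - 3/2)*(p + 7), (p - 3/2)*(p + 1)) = p - 3/2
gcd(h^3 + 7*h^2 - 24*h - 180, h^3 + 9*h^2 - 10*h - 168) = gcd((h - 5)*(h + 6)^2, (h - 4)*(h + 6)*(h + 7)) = h + 6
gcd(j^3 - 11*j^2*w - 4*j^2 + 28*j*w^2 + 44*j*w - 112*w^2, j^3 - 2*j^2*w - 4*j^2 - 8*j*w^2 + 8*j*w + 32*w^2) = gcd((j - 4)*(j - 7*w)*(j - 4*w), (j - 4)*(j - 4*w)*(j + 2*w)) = -j^2 + 4*j*w + 4*j - 16*w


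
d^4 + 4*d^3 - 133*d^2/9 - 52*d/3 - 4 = (d - 3)*(d + 1/3)*(d + 2/3)*(d + 6)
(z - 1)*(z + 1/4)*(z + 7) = z^3 + 25*z^2/4 - 11*z/2 - 7/4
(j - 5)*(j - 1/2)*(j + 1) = j^3 - 9*j^2/2 - 3*j + 5/2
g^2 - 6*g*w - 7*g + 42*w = (g - 7)*(g - 6*w)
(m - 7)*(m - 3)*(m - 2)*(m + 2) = m^4 - 10*m^3 + 17*m^2 + 40*m - 84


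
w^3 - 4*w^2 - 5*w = w*(w - 5)*(w + 1)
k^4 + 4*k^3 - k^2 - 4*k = k*(k - 1)*(k + 1)*(k + 4)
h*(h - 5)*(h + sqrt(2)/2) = h^3 - 5*h^2 + sqrt(2)*h^2/2 - 5*sqrt(2)*h/2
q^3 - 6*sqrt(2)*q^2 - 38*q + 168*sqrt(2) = (q - 7*sqrt(2))*(q - 3*sqrt(2))*(q + 4*sqrt(2))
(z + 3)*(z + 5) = z^2 + 8*z + 15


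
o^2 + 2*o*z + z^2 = (o + z)^2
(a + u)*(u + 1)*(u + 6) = a*u^2 + 7*a*u + 6*a + u^3 + 7*u^2 + 6*u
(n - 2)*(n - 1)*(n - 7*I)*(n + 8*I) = n^4 - 3*n^3 + I*n^3 + 58*n^2 - 3*I*n^2 - 168*n + 2*I*n + 112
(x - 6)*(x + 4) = x^2 - 2*x - 24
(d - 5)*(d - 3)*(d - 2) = d^3 - 10*d^2 + 31*d - 30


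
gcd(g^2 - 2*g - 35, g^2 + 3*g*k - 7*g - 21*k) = g - 7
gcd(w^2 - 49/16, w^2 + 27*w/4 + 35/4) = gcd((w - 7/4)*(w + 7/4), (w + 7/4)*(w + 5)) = w + 7/4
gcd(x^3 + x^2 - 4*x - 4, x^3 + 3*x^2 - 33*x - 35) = x + 1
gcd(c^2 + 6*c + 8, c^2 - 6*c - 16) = c + 2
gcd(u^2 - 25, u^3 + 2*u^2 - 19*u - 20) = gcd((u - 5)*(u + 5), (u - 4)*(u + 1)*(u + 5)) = u + 5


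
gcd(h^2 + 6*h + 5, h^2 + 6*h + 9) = 1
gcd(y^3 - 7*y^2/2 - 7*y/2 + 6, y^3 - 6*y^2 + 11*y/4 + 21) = y^2 - 5*y/2 - 6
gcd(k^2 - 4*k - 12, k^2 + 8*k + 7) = 1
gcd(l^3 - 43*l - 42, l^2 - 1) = l + 1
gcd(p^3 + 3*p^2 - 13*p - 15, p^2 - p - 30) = p + 5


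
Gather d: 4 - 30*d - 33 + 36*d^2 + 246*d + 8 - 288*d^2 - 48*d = -252*d^2 + 168*d - 21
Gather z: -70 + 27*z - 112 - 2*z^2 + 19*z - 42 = -2*z^2 + 46*z - 224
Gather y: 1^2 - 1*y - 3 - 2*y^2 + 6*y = -2*y^2 + 5*y - 2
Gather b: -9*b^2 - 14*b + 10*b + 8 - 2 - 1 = -9*b^2 - 4*b + 5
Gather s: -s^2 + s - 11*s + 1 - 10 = -s^2 - 10*s - 9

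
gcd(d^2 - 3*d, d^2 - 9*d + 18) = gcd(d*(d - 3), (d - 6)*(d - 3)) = d - 3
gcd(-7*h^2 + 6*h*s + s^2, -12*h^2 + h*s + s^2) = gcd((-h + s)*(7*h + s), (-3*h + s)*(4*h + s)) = 1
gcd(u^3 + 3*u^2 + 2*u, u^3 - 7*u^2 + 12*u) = u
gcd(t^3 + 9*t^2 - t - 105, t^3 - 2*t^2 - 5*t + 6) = t - 3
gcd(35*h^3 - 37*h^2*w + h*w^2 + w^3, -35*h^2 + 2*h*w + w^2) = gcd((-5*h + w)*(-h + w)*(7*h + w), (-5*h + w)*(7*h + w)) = -35*h^2 + 2*h*w + w^2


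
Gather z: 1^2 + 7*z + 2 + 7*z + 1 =14*z + 4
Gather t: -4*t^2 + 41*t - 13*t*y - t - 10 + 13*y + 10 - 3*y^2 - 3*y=-4*t^2 + t*(40 - 13*y) - 3*y^2 + 10*y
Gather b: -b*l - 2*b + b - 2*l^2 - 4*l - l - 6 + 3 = b*(-l - 1) - 2*l^2 - 5*l - 3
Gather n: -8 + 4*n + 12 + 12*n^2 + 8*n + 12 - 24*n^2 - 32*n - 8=-12*n^2 - 20*n + 8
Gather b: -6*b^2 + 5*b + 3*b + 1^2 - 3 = -6*b^2 + 8*b - 2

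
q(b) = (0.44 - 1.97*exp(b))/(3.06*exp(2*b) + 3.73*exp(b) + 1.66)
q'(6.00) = 0.00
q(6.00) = 0.00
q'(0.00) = -0.02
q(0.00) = -0.18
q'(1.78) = 0.07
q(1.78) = -0.09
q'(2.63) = 0.04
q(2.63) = -0.04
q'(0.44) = 0.04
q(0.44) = -0.18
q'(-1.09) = -0.16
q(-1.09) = -0.07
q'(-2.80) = -0.09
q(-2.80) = 0.17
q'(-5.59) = -0.01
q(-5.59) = 0.26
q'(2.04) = 0.06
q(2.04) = -0.07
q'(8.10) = 0.00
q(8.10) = -0.00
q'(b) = (0.44 - 1.97*exp(b))*(-6.12*exp(2*b) - 3.73*exp(b))/(3.06*exp(2*b) + 3.73*exp(b) + 1.66)^2 - 1.97*exp(b)/(3.06*exp(2*b) + 3.73*exp(b) + 1.66) = (6.0282*exp(2*b) - 2.6928*exp(b) - 4.9114)*exp(b)/(9.3636*exp(4*b) + 22.8276*exp(3*b) + 24.0721*exp(2*b) + 12.3836*exp(b) + 2.7556)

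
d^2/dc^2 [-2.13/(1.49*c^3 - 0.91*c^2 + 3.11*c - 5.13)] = ((19.0422*c - 3.8766)*(1.49*c^3 - 0.91*c^2 + 3.11*c - 5.13) - 2.13*(4.47*c^2 - 1.82*c + 3.11)*(8.94*c^2 - 3.64*c + 6.22))/(1.49*c^3 - 0.91*c^2 + 3.11*c - 5.13)^3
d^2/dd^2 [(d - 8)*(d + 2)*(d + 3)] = 6*d - 6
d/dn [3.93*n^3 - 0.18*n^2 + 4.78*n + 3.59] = 11.79*n^2 - 0.36*n + 4.78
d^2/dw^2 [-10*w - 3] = 0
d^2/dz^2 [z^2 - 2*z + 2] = 2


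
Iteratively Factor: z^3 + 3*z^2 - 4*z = (z + 4)*(z^2 - z) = z*(z + 4)*(z - 1)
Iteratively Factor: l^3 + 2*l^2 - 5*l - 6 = (l - 2)*(l^2 + 4*l + 3) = (l - 2)*(l + 1)*(l + 3)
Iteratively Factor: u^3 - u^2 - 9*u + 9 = (u - 1)*(u^2 - 9) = (u - 3)*(u - 1)*(u + 3)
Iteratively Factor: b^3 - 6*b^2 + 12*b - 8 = (b - 2)*(b^2 - 4*b + 4) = (b - 2)^2*(b - 2)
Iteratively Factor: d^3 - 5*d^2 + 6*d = (d - 3)*(d^2 - 2*d) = d*(d - 3)*(d - 2)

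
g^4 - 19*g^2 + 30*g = g*(g - 3)*(g - 2)*(g + 5)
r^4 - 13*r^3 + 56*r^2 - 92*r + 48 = (r - 6)*(r - 4)*(r - 2)*(r - 1)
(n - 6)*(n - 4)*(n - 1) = n^3 - 11*n^2 + 34*n - 24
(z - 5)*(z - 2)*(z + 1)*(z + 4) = z^4 - 2*z^3 - 21*z^2 + 22*z + 40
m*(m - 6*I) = m^2 - 6*I*m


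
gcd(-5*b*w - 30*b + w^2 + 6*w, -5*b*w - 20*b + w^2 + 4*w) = -5*b + w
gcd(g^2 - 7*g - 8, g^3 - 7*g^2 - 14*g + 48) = g - 8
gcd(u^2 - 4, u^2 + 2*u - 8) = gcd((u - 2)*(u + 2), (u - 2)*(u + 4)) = u - 2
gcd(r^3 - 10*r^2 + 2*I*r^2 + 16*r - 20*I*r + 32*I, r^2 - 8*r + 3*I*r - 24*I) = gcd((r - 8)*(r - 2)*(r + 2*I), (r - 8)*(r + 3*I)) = r - 8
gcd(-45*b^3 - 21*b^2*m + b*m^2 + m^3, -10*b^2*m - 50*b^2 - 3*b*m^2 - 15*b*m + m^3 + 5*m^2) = 5*b - m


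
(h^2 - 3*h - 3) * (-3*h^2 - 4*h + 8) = -3*h^4 + 5*h^3 + 29*h^2 - 12*h - 24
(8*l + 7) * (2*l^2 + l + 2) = 16*l^3 + 22*l^2 + 23*l + 14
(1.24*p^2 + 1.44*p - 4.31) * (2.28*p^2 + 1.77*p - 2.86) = 2.8272*p^4 + 5.478*p^3 - 10.8244*p^2 - 11.7471*p + 12.3266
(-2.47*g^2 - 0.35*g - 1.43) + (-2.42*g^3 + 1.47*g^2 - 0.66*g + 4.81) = -2.42*g^3 - 1.0*g^2 - 1.01*g + 3.38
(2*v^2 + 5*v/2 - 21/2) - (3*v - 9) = 2*v^2 - v/2 - 3/2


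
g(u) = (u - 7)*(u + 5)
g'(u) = 2*u - 2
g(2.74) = -32.97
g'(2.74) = 3.48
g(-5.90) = 11.61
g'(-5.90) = -13.80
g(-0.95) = -32.20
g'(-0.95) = -3.90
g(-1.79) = -28.22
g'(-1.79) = -5.58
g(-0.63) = -33.34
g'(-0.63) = -3.26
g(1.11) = -35.99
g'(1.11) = 0.22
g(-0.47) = -33.84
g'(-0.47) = -2.94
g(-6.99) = 27.84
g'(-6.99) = -15.98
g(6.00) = -11.00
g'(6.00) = 10.00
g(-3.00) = -20.00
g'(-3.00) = -8.00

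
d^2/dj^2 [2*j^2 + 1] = 4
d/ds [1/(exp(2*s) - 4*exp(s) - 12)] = 2*(2 - exp(s))*exp(s)/(-exp(2*s) + 4*exp(s) + 12)^2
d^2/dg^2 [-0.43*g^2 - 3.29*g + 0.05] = -0.860000000000000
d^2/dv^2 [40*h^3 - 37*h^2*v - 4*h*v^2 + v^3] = -8*h + 6*v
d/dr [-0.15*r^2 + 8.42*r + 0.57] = 8.42 - 0.3*r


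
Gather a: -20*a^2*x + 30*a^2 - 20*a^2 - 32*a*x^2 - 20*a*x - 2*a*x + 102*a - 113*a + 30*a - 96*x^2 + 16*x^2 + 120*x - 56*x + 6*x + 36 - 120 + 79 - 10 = a^2*(10 - 20*x) + a*(-32*x^2 - 22*x + 19) - 80*x^2 + 70*x - 15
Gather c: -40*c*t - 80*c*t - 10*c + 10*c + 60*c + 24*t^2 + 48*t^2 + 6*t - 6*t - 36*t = c*(60 - 120*t) + 72*t^2 - 36*t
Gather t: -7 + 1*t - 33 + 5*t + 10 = 6*t - 30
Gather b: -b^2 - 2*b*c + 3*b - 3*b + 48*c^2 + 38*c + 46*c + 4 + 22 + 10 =-b^2 - 2*b*c + 48*c^2 + 84*c + 36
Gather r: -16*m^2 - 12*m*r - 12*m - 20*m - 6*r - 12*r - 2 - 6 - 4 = -16*m^2 - 32*m + r*(-12*m - 18) - 12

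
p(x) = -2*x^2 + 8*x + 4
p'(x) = 8 - 4*x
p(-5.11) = -89.10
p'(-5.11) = 28.44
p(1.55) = 11.60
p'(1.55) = 1.80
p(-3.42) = -46.75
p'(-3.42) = 21.68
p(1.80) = 11.92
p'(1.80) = 0.80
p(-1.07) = -6.85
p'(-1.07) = 12.28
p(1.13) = 10.49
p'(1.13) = 3.48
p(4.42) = 0.29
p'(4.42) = -9.68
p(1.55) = 11.60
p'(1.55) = 1.80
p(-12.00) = -380.00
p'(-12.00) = 56.00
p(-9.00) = -230.00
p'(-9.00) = 44.00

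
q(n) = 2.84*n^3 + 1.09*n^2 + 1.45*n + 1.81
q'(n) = 8.52*n^2 + 2.18*n + 1.45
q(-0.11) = 1.66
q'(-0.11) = 1.31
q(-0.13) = 1.63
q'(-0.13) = 1.31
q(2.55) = 59.69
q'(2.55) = 62.41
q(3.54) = 146.59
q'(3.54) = 115.94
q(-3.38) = -100.30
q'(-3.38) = 91.42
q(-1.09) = -2.15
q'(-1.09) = 9.20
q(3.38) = 128.83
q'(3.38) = 106.15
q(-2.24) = -27.89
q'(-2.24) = 39.32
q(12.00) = 5083.69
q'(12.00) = 1254.49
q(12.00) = 5083.69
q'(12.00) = 1254.49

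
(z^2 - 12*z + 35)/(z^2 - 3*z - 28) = (z - 5)/(z + 4)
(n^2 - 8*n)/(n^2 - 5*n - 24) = n/(n + 3)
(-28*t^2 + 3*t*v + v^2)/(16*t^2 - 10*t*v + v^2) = (-28*t^2 + 3*t*v + v^2)/(16*t^2 - 10*t*v + v^2)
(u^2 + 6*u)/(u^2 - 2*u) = (u + 6)/(u - 2)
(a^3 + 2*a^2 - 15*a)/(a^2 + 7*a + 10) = a*(a - 3)/(a + 2)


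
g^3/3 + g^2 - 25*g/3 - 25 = (g/3 + 1)*(g - 5)*(g + 5)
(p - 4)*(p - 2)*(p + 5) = p^3 - p^2 - 22*p + 40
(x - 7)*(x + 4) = x^2 - 3*x - 28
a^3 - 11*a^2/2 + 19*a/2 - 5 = (a - 5/2)*(a - 2)*(a - 1)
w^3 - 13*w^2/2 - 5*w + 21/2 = (w - 7)*(w - 1)*(w + 3/2)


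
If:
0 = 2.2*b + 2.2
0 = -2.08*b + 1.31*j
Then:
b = -1.00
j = -1.59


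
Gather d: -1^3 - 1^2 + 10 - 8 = 0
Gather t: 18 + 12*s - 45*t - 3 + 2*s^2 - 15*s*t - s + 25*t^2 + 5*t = 2*s^2 + 11*s + 25*t^2 + t*(-15*s - 40) + 15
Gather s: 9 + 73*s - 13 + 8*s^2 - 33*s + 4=8*s^2 + 40*s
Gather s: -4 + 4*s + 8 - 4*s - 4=0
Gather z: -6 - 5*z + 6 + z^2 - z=z^2 - 6*z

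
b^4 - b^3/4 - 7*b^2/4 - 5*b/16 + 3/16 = (b - 3/2)*(b - 1/4)*(b + 1/2)*(b + 1)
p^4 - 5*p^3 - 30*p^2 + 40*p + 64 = (p - 8)*(p - 2)*(p + 1)*(p + 4)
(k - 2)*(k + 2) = k^2 - 4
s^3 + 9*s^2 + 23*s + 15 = (s + 1)*(s + 3)*(s + 5)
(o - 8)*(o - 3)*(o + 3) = o^3 - 8*o^2 - 9*o + 72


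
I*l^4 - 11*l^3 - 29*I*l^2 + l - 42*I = (l + 2*I)*(l + 3*I)*(l + 7*I)*(I*l + 1)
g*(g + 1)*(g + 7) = g^3 + 8*g^2 + 7*g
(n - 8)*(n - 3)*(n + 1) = n^3 - 10*n^2 + 13*n + 24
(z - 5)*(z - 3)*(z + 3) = z^3 - 5*z^2 - 9*z + 45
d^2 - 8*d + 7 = (d - 7)*(d - 1)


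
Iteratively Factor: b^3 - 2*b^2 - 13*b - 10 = (b - 5)*(b^2 + 3*b + 2) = (b - 5)*(b + 2)*(b + 1)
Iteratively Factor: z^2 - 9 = (z + 3)*(z - 3)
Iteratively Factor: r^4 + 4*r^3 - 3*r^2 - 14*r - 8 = (r - 2)*(r^3 + 6*r^2 + 9*r + 4) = (r - 2)*(r + 1)*(r^2 + 5*r + 4) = (r - 2)*(r + 1)*(r + 4)*(r + 1)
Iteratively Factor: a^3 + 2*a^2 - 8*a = (a - 2)*(a^2 + 4*a) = a*(a - 2)*(a + 4)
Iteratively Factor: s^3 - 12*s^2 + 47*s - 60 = (s - 4)*(s^2 - 8*s + 15) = (s - 4)*(s - 3)*(s - 5)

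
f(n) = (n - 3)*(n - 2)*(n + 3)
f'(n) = (n - 3)*(n - 2) + (n - 3)*(n + 3) + (n - 2)*(n + 3) = 3*n^2 - 4*n - 9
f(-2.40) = 14.26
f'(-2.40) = 17.88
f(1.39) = 4.31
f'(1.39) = -8.76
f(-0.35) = 20.86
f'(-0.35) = -7.23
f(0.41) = 14.04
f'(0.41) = -10.14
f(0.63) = 11.79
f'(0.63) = -10.33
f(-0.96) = 23.91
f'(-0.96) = -2.40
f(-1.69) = 22.67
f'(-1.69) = 6.33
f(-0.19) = 19.63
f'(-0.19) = -8.13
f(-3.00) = 0.00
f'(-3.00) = 30.00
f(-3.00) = 0.00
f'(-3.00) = 30.00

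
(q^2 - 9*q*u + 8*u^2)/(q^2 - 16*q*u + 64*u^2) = (q - u)/(q - 8*u)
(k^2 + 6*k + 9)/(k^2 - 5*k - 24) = (k + 3)/(k - 8)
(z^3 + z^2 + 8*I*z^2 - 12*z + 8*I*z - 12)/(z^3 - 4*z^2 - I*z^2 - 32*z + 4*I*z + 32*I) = (z^3 + z^2*(1 + 8*I) + z*(-12 + 8*I) - 12)/(z^3 + z^2*(-4 - I) + z*(-32 + 4*I) + 32*I)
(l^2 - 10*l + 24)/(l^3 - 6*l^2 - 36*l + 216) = (l - 4)/(l^2 - 36)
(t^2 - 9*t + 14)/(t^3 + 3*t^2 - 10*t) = (t - 7)/(t*(t + 5))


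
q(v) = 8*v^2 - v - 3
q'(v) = 16*v - 1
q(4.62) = 163.14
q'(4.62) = 72.92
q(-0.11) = -2.79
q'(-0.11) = -2.76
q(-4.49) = 162.77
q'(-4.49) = -72.84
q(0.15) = -2.97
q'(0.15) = 1.40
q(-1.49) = 16.25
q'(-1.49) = -24.84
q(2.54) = 46.07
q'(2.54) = 39.64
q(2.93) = 62.75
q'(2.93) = 45.88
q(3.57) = 95.39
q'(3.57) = 56.12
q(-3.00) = 72.00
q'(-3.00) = -49.00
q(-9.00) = 654.00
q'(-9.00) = -145.00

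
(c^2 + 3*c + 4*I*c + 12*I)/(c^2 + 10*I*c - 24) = (c + 3)/(c + 6*I)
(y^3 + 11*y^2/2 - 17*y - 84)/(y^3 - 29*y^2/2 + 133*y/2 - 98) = (2*y^2 + 19*y + 42)/(2*y^2 - 21*y + 49)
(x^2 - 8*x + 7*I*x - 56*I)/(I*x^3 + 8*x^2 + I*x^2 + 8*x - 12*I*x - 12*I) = (-I*x^2 + x*(7 + 8*I) - 56)/(x^3 + x^2*(1 - 8*I) + x*(-12 - 8*I) - 12)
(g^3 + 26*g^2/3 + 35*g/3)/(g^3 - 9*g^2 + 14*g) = (3*g^2 + 26*g + 35)/(3*(g^2 - 9*g + 14))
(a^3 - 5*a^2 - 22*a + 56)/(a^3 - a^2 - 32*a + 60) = (a^2 - 3*a - 28)/(a^2 + a - 30)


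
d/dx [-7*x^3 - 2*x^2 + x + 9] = -21*x^2 - 4*x + 1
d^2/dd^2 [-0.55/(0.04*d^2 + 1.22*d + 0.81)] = (0.00176*d^2 + 0.05368*d - 0.55*(0.08*d + 1.22)*(0.16*d + 2.44) + 0.03564)/(0.04*d^2 + 1.22*d + 0.81)^3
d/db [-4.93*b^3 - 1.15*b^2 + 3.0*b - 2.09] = -14.79*b^2 - 2.3*b + 3.0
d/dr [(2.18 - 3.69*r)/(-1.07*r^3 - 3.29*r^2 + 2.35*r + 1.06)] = (-7.8966*r^3 - 5.1423*r^2 + 14.3444*r - 9.0344)/(1.1449*r^6 + 7.0406*r^5 + 5.7951*r^4 - 17.7314*r^3 - 1.4523*r^2 + 4.982*r + 1.1236)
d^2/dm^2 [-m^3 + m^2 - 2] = 2 - 6*m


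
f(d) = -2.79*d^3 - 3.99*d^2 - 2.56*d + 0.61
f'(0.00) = -2.56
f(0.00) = 0.61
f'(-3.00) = -53.95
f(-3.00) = 47.71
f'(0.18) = -4.27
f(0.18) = 0.00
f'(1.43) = -31.09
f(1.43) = -19.37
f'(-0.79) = -1.48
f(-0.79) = 1.52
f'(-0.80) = -1.53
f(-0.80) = 1.53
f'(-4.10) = -110.54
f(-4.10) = 136.32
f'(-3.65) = -84.94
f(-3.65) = 92.47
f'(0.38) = -6.80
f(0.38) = -1.09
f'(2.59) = -79.37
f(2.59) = -81.26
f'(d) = -8.37*d^2 - 7.98*d - 2.56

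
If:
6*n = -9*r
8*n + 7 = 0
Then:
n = -7/8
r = 7/12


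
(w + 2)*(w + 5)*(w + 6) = w^3 + 13*w^2 + 52*w + 60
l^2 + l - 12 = (l - 3)*(l + 4)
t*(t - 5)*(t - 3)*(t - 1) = t^4 - 9*t^3 + 23*t^2 - 15*t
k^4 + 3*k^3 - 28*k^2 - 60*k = k*(k - 5)*(k + 2)*(k + 6)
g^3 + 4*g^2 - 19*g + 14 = (g - 2)*(g - 1)*(g + 7)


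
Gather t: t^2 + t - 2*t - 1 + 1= t^2 - t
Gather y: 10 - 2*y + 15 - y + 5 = 30 - 3*y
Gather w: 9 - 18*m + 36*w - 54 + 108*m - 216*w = 90*m - 180*w - 45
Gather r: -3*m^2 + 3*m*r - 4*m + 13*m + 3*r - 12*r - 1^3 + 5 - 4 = -3*m^2 + 9*m + r*(3*m - 9)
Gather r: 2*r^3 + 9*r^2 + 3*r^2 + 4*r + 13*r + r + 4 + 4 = 2*r^3 + 12*r^2 + 18*r + 8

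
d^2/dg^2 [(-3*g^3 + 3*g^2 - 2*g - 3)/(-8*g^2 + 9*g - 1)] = 2*(131*g^3 + 567*g^2 - 687*g + 234)/(512*g^6 - 1728*g^5 + 2136*g^4 - 1161*g^3 + 267*g^2 - 27*g + 1)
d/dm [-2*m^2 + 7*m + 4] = 7 - 4*m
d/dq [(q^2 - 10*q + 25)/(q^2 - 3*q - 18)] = (7*q^2 - 86*q + 255)/(q^4 - 6*q^3 - 27*q^2 + 108*q + 324)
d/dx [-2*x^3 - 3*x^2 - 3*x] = -6*x^2 - 6*x - 3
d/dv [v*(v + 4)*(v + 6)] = 3*v^2 + 20*v + 24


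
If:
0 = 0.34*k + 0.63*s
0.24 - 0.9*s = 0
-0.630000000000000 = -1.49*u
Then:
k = -0.49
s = 0.27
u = 0.42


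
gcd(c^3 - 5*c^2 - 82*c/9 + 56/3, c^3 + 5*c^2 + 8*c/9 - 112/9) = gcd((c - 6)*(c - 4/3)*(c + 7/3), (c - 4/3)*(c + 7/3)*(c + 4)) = c^2 + c - 28/9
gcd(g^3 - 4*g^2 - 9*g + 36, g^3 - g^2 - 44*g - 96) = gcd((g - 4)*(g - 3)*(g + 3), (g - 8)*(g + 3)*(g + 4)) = g + 3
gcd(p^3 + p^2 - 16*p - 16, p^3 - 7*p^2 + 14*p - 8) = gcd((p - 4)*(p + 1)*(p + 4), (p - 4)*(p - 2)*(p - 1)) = p - 4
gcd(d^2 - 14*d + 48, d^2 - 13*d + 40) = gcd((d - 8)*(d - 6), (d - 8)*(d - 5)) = d - 8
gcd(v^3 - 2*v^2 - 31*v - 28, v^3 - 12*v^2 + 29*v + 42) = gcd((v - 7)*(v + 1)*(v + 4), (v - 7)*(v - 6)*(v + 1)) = v^2 - 6*v - 7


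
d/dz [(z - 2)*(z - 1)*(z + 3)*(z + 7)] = 4*z^3 + 21*z^2 - 14*z - 43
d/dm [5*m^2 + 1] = 10*m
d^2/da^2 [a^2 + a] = 2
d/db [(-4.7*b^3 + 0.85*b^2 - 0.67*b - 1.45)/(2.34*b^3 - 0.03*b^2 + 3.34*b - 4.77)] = (-1.848*b^4 - 28.2604*b^3 + 80.2549*b^2 - 8.196*b + 8.0389)/(5.4756*b^6 - 0.1404*b^5 + 15.6321*b^4 - 22.524*b^3 + 11.4418*b^2 - 31.8636*b + 22.7529)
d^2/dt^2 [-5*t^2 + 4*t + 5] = -10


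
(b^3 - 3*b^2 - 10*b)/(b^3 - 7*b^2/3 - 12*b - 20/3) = 3*b/(3*b + 2)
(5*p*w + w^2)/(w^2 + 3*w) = (5*p + w)/(w + 3)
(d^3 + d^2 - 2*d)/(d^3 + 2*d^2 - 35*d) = (d^2 + d - 2)/(d^2 + 2*d - 35)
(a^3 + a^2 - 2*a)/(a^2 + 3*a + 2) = a*(a - 1)/(a + 1)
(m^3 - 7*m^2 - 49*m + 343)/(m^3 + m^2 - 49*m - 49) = (m - 7)/(m + 1)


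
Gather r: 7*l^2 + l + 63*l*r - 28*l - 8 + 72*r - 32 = 7*l^2 - 27*l + r*(63*l + 72) - 40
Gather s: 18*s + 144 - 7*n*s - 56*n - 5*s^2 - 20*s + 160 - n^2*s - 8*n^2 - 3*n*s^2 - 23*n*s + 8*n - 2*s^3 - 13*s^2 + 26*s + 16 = -8*n^2 - 48*n - 2*s^3 + s^2*(-3*n - 18) + s*(-n^2 - 30*n + 24) + 320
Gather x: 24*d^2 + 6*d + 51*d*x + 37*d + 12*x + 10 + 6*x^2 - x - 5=24*d^2 + 43*d + 6*x^2 + x*(51*d + 11) + 5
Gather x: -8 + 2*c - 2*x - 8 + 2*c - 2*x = 4*c - 4*x - 16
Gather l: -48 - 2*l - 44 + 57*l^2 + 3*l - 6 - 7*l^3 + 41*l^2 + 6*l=-7*l^3 + 98*l^2 + 7*l - 98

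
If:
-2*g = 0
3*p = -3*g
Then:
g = 0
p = 0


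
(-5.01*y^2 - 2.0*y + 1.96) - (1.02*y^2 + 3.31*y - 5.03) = -6.03*y^2 - 5.31*y + 6.99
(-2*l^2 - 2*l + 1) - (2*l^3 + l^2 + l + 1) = -2*l^3 - 3*l^2 - 3*l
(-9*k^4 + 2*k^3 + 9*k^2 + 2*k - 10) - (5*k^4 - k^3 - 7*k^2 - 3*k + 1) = -14*k^4 + 3*k^3 + 16*k^2 + 5*k - 11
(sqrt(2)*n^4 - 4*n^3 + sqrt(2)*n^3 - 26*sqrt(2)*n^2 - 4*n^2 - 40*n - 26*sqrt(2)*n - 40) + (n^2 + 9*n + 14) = sqrt(2)*n^4 - 4*n^3 + sqrt(2)*n^3 - 26*sqrt(2)*n^2 - 3*n^2 - 26*sqrt(2)*n - 31*n - 26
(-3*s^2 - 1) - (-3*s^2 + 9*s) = -9*s - 1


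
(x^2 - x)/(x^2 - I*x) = (x - 1)/(x - I)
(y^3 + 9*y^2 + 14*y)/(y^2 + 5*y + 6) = y*(y + 7)/(y + 3)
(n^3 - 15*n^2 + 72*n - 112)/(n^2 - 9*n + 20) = (n^2 - 11*n + 28)/(n - 5)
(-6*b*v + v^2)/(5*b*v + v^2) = (-6*b + v)/(5*b + v)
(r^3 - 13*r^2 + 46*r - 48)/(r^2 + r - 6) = (r^2 - 11*r + 24)/(r + 3)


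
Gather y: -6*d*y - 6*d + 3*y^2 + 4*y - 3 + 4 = -6*d + 3*y^2 + y*(4 - 6*d) + 1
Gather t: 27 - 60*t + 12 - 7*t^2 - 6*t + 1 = -7*t^2 - 66*t + 40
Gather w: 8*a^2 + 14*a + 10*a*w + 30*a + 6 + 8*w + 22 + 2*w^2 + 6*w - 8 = 8*a^2 + 44*a + 2*w^2 + w*(10*a + 14) + 20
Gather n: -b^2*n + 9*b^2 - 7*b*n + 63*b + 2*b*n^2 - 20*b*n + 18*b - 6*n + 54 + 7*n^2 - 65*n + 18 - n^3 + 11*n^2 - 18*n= 9*b^2 + 81*b - n^3 + n^2*(2*b + 18) + n*(-b^2 - 27*b - 89) + 72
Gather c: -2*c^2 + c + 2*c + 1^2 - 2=-2*c^2 + 3*c - 1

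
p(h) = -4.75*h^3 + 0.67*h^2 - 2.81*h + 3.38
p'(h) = -14.25*h^2 + 1.34*h - 2.81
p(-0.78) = 8.23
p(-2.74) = 113.82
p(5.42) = -748.46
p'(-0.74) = -11.60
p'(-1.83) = -52.98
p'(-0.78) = -12.52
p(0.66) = 0.45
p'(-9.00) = -1169.12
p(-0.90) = 9.91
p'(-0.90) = -15.56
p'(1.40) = -28.86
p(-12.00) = 8341.58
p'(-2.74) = -113.46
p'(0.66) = -8.13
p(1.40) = -12.27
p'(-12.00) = -2070.89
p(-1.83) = 39.88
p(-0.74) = 7.75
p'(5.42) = -414.16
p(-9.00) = 3545.69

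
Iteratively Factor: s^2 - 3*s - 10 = (s + 2)*(s - 5)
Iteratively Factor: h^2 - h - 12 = (h - 4)*(h + 3)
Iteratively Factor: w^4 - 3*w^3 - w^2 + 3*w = (w)*(w^3 - 3*w^2 - w + 3) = w*(w - 3)*(w^2 - 1) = w*(w - 3)*(w + 1)*(w - 1)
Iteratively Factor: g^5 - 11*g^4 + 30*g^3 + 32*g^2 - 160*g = (g + 2)*(g^4 - 13*g^3 + 56*g^2 - 80*g) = (g - 4)*(g + 2)*(g^3 - 9*g^2 + 20*g) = (g - 5)*(g - 4)*(g + 2)*(g^2 - 4*g) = (g - 5)*(g - 4)^2*(g + 2)*(g)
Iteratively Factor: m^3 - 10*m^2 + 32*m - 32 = (m - 2)*(m^2 - 8*m + 16) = (m - 4)*(m - 2)*(m - 4)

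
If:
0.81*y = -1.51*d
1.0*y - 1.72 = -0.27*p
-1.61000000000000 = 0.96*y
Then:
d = 0.90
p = 12.58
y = -1.68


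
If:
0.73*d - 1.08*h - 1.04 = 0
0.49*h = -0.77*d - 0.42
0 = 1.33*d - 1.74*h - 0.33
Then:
No Solution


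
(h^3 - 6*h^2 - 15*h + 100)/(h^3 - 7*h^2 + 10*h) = (h^2 - h - 20)/(h*(h - 2))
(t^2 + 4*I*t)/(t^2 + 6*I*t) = (t + 4*I)/(t + 6*I)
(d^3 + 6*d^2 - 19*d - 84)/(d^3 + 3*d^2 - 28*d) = (d + 3)/d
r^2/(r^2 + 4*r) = r/(r + 4)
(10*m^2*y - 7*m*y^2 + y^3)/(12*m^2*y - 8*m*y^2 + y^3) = (-5*m + y)/(-6*m + y)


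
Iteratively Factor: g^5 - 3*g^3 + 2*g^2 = (g - 1)*(g^4 + g^3 - 2*g^2) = g*(g - 1)*(g^3 + g^2 - 2*g) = g^2*(g - 1)*(g^2 + g - 2) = g^2*(g - 1)^2*(g + 2)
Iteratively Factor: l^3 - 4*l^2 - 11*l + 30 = (l + 3)*(l^2 - 7*l + 10) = (l - 2)*(l + 3)*(l - 5)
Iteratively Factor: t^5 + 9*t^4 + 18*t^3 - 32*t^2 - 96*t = (t + 4)*(t^4 + 5*t^3 - 2*t^2 - 24*t) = (t + 4)^2*(t^3 + t^2 - 6*t) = (t + 3)*(t + 4)^2*(t^2 - 2*t) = t*(t + 3)*(t + 4)^2*(t - 2)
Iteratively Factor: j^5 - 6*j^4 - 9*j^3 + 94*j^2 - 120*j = (j - 3)*(j^4 - 3*j^3 - 18*j^2 + 40*j) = j*(j - 3)*(j^3 - 3*j^2 - 18*j + 40) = j*(j - 5)*(j - 3)*(j^2 + 2*j - 8) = j*(j - 5)*(j - 3)*(j - 2)*(j + 4)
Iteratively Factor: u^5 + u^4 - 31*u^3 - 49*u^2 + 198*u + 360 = (u + 2)*(u^4 - u^3 - 29*u^2 + 9*u + 180) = (u + 2)*(u + 3)*(u^3 - 4*u^2 - 17*u + 60) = (u + 2)*(u + 3)*(u + 4)*(u^2 - 8*u + 15) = (u - 3)*(u + 2)*(u + 3)*(u + 4)*(u - 5)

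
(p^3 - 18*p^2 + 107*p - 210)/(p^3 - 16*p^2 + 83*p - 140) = (p - 6)/(p - 4)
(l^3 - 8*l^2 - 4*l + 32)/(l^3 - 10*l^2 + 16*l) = (l + 2)/l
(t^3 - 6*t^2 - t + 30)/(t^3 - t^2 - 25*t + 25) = (t^2 - t - 6)/(t^2 + 4*t - 5)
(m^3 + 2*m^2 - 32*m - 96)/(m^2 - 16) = (m^2 - 2*m - 24)/(m - 4)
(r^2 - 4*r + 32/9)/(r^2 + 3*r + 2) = (r^2 - 4*r + 32/9)/(r^2 + 3*r + 2)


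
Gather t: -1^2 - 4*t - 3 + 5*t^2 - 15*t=5*t^2 - 19*t - 4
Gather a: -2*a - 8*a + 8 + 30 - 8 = 30 - 10*a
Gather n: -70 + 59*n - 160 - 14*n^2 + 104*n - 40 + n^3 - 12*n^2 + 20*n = n^3 - 26*n^2 + 183*n - 270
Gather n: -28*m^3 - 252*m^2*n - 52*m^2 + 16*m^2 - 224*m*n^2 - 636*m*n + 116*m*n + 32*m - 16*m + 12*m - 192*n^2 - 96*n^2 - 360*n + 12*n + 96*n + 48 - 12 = -28*m^3 - 36*m^2 + 28*m + n^2*(-224*m - 288) + n*(-252*m^2 - 520*m - 252) + 36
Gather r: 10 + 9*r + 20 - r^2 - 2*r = -r^2 + 7*r + 30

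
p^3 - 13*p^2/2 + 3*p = p*(p - 6)*(p - 1/2)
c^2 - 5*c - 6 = (c - 6)*(c + 1)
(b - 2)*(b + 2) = b^2 - 4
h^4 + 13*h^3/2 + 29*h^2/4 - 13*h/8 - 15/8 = (h - 1/2)*(h + 1/2)*(h + 3/2)*(h + 5)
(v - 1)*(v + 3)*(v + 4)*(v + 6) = v^4 + 12*v^3 + 41*v^2 + 18*v - 72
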